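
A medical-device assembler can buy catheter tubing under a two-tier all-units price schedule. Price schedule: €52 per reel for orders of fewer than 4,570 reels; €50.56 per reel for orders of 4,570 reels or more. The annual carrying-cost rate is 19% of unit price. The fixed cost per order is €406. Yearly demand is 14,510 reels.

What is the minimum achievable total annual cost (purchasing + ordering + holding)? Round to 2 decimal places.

€756,865.30

H₁ = 19%×€52 = €9.8800;  H₂ = 19%×€50.56 = €9.6064
EOQ₁ = √(2×14,510×406/9.8800) = 1,092.03  (< 4,570, feasible at tier 1)
EOQ₂ = √(2×14,510×406/9.6064) = 1,107.47  (< 4,570 → use Q = 4,570 at tier-2 price)
TC(tier 1 (EOQ₁), Q≈1,092.0) = €765,309.22
TC(tier 2, Q≈4,570.0) = €756,865.30
Minimum at tier 2: €756,865.30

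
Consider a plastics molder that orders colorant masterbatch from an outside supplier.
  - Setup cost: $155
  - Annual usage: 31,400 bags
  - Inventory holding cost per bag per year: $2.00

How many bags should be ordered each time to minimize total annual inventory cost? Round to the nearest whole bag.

2DS/H = 2·31,400·155/2 = 4,867,000.00
EOQ = √4,867,000.00 ≈ 2,206.13

2,206 bags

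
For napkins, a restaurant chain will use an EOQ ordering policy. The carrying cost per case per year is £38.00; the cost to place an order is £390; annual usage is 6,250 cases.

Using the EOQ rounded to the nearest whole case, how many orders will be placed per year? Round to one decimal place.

17.5 orders per year

Optimal lot size Q* = (2 × 6,250 × £390 / £38)^½ ≈ 358.18 → Q = 358
Orders per year = D/Q = 6,250 / 358 = 17.458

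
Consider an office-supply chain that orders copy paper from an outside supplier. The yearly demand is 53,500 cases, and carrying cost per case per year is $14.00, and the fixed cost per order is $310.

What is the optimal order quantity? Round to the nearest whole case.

2DS/H = 2·53,500·310/14 = 2,369,285.71
EOQ = √2,369,285.71 ≈ 1,539.25

1,539 cases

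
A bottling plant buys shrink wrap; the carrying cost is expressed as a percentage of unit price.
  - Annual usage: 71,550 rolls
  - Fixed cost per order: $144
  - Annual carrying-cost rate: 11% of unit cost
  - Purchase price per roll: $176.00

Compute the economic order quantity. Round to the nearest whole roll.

1,032 rolls

Carrying cost H = $176 × 11% = $19.3600/roll/yr
EOQ = √(2DS/H) = √(2 × 71,550 × 144 / 19.36)
    = √(1,064,380.17) ≈ 1,031.69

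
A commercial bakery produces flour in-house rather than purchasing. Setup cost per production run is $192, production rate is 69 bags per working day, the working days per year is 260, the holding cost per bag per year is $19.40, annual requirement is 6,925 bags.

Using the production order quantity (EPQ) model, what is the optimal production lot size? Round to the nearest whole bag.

d = 6,925/260 = 26.6346 bags/day;  effective holding cost H(1 − d/p) = 19.4·(1 − 26.6346/69) = 11.91143
Q* = √(2DS / H_eff) = √(2·6,925·192 / 11.91143) ≈ 472.49

472 bags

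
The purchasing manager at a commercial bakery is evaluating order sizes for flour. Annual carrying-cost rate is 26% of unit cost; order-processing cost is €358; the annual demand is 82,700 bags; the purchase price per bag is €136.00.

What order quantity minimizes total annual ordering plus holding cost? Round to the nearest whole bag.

Carrying cost H = €136 × 26% = €35.3600/bag/yr
Q* = √(2·D·S / H) = √(2·82,700·358 / 35.36) = √1,674,581.4 ≈ 1,294.06

1,294 bags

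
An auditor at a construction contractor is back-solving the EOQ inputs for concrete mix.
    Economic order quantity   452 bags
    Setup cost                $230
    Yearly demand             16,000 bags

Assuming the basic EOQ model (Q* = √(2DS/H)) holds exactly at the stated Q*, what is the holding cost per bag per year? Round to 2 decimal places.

EOQ relation: Q² = 2DS/H, so rearrange for the unknown.
H = 2DS / Q² = 2 × 16,000 × 230 / 452² = 36.0247

$36.02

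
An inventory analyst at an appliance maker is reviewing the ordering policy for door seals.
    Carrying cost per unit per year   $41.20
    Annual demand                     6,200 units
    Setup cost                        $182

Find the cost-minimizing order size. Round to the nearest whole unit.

234 units

EOQ = √(2DS/H) = √(2 × 6,200 × 182 / 41.2)
    = √(54,776.70) ≈ 234.04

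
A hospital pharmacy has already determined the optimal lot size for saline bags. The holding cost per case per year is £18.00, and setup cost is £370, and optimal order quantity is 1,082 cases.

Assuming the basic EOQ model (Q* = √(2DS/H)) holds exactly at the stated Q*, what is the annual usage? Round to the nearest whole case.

28,477 cases per year

EOQ relation: Q² = 2DS/H, so rearrange for the unknown.
D = Q²H / (2S) = 1,082² × 18 / (2 × 370) = 28,477.07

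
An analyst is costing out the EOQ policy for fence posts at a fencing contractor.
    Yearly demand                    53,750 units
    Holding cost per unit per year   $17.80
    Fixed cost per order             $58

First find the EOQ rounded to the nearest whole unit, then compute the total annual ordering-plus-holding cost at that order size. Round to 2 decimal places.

EOQ = √(2DS/H) = √(2 × 53,750 × 58 / 17.8)
    = √(350,280.90) ≈ 591.85 → Q = 592 units
Orders/yr = 53,750/592 = 90.794; ordering cost = 90.794 × $58 = $5,266.05
Average inventory = 592/2 = 296; holding cost = 296 × $17.8 = $5,268.80
Total = $5,266.05 + $5,268.80 = $10,534.85

$10,534.85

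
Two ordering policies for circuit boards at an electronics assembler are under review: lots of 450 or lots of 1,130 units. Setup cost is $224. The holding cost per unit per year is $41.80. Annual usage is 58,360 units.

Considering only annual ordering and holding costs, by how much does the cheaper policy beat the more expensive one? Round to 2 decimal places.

$3,269.60

TC(Q) = (D/Q)S + (Q/2)H
TC(450) = (58,360/450)×224 + (450/2)×41.8 = $38,455.31
TC(1,130) = (58,360/1,130)×224 + (1,130/2)×41.8 = $35,185.71
|ΔTC| = |$38,455.31 − $35,185.71| = $3,269.60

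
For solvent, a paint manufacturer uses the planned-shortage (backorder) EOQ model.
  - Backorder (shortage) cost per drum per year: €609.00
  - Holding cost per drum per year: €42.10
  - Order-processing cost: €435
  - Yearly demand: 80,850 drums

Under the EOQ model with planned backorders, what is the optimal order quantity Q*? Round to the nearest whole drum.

1,337 drums

Q* = √(2DS/H) · √((H + b)/b)
   = √(2 × 80,850 × 435 / 42.1) · √((42.1 + 609) / 609)
   = 1,292.583 × 1.0340 ≈ 1,336.51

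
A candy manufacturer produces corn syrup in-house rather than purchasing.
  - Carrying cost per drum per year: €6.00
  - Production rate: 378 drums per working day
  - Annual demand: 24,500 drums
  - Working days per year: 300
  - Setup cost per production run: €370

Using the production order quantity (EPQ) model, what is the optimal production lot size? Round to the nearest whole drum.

1,963 drums

d = 24,500/300 = 81.6667 drums/day;  effective holding cost H(1 − d/p) = 6·(1 − 81.6667/378) = 4.70370
Q* = √(2DS / H_eff) = √(2·24,500·370 / 4.70370) ≈ 1,963.26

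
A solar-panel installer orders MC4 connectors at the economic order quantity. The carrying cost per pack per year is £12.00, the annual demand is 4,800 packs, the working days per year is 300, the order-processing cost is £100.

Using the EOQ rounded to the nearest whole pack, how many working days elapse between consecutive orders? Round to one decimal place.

17.7 days

Optimal lot size Q* = (2 × 4,800 × £100 / £12)^½ ≈ 282.84 → Q = 283 packs
Cycle time = (working days × Q)/D = (300 × 283) / 4,800 = 17.688 days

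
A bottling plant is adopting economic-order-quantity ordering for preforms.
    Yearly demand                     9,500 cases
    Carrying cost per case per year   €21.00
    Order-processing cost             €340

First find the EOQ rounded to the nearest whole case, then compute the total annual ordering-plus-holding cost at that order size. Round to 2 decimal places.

EOQ = √(2DS/H) = √(2 × 9,500 × 340 / 21)
    = √(307,619.05) ≈ 554.63 → Q = 555 cases
Orders/yr = 9,500/555 = 17.117; ordering cost = 17.117 × €340 = €5,819.82
Average inventory = 555/2 = 277.5; holding cost = 277.5 × €21 = €5,827.50
Total = €5,819.82 + €5,827.50 = €11,647.32

€11,647.32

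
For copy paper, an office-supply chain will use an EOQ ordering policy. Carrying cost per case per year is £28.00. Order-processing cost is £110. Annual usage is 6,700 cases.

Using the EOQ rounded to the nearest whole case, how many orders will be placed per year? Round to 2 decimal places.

EOQ = √(2DS/H) = √(2 × 6,700 × 110 / 28)
    = √(52,642.86) ≈ 229.44 → Q = 229
N = D/Q = 6,700/229 ≈ 29.258 orders/yr

29.26 orders per year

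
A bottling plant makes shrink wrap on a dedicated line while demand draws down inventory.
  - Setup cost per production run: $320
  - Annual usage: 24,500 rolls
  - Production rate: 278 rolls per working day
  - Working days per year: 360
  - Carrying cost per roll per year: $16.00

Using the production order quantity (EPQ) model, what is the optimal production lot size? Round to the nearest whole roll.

1,139 rolls

Daily demand d = 24,500/360 = 68.056; p = 278; 1 − d/p = 0.75520
EPQ = √(2DS / (H(1 − d/p)))
    = √(2 × 24,500 × 320 / (16 × 0.75520)) ≈ 1,139.16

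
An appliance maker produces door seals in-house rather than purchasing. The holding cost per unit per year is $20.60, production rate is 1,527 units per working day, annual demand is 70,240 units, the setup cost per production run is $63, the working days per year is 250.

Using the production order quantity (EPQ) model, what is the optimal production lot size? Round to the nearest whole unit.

Daily demand d = 70,240/250 = 280.960; p = 1527; 1 − d/p = 0.81601
EPQ = √(2DS / (H(1 − d/p)))
    = √(2 × 70,240 × 63 / (20.6 × 0.81601)) ≈ 725.60

726 units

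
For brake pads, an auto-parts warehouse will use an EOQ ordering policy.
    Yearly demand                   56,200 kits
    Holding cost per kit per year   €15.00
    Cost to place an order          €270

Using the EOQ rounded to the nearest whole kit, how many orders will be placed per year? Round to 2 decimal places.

Q* = √(2·D·S / H) = √(2·56,200·270 / 15) = √2,023,200.0 ≈ 1,422.39 → Q = 1,422
Orders per year = D/Q = 56,200 / 1,422 = 39.522

39.52 orders per year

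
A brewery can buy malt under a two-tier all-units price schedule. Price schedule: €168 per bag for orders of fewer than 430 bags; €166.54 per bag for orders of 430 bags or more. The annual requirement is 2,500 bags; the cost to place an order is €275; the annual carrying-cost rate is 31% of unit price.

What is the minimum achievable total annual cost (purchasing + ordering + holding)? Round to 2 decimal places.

H₁ = 31%×€168 = €52.0800;  H₂ = 31%×€166.54 = €51.6274
EOQ₁ = √(2×2,500×275/52.0800) = 162.49  (< 430, feasible at tier 1)
EOQ₂ = √(2×2,500×275/51.6274) = 163.20  (< 430 → use Q = 430 at tier-2 price)
TC(tier 1 (EOQ₁), Q≈162.5) = €428,462.27
TC(tier 2, Q≈430.0) = €429,048.73
Minimum at tier 1 (EOQ₁): €428,462.27

€428,462.27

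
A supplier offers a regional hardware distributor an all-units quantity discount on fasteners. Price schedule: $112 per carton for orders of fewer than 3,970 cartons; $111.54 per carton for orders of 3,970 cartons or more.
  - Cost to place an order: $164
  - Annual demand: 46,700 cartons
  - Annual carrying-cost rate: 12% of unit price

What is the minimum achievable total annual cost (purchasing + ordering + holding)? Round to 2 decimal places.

$5,237,416.00

H₁ = 12%×$112 = $13.4400;  H₂ = 12%×$111.54 = $13.3848
EOQ₁ = √(2×46,700×164/13.4400) = 1,067.57  (< 3,970, feasible at tier 1)
EOQ₂ = √(2×46,700×164/13.3848) = 1,069.77  (< 3,970 → use Q = 3,970 at tier-2 price)
TC(tier 1 (EOQ₁), Q≈1,067.6) = $5,244,748.12
TC(tier 2, Q≈3,970.0) = $5,237,416.00
Minimum at tier 2: $5,237,416.00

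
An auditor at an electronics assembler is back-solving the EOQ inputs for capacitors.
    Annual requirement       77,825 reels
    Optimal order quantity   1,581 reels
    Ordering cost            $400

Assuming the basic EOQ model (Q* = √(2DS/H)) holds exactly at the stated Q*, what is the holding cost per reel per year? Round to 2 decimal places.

$24.91

EOQ relation: Q² = 2DS/H, so rearrange for the unknown.
H = 2DS / Q² = 2 × 77,825 × 400 / 1,581² = 24.9084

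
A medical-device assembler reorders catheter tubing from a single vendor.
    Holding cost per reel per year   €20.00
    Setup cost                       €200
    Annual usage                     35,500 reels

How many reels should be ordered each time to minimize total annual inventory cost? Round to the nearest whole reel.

Optimal lot size Q* = (2 × 35,500 × €200 / €20)^½ ≈ 842.61

843 reels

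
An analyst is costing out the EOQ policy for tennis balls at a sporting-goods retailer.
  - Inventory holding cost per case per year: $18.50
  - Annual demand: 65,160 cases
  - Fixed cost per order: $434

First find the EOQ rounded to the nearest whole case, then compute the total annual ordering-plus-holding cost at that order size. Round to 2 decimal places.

$32,347.17

2DS/H = 2·65,160·434/18.5 = 3,057,236.76
EOQ = √3,057,236.76 ≈ 1,748.50 → Q = 1,748 cases
Ordering: D/Q × S = 65,160/1,748 × $434 = $16,178.17
Holding:  Q/2 × H = 1,748/2 × $18.5 = $16,169.00
Total = $16,178.17 + $16,169.00 = $32,347.17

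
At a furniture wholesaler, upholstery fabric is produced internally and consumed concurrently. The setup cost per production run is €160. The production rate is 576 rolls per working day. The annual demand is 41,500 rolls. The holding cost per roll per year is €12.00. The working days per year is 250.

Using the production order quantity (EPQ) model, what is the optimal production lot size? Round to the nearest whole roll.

1,247 rolls

Daily demand d = 41,500/250 = 166.000; p = 576; 1 − d/p = 0.71181
EPQ = √(2DS / (H(1 − d/p)))
    = √(2 × 41,500 × 160 / (12 × 0.71181)) ≈ 1,246.89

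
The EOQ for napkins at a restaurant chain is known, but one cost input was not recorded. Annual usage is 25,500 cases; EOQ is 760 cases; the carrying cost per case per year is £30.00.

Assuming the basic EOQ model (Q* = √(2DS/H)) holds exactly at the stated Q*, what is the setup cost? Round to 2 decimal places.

£339.76

From Q* = √(2DS/H) ⇒ Q*² = 2DS/H.
S = Q²H / (2D) = 760² × 30 / (2 × 25,500) = 339.7647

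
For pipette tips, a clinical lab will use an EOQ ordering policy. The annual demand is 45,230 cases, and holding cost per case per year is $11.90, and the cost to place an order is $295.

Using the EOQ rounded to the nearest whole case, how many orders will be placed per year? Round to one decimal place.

2DS/H = 2·45,230·295/11.9 = 2,242,495.80
EOQ = √2,242,495.80 ≈ 1,497.50 → Q = 1,497
Orders per year = D/Q = 45,230 / 1,497 = 30.214

30.2 orders per year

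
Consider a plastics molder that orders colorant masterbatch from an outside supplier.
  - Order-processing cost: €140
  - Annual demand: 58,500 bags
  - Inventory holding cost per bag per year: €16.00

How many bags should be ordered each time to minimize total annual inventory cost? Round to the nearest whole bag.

1,012 bags

2DS/H = 2·58,500·140/16 = 1,023,750.00
EOQ = √1,023,750.00 ≈ 1,011.81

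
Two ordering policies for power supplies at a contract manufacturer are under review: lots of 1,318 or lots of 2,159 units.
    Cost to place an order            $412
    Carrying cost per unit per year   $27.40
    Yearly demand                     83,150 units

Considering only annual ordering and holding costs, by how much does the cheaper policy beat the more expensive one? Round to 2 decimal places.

For each Q, cost = (D/Q)·S + (Q/2)·H.
TC(1,318) = (83,150/1,318)×412 + (1,318/2)×27.4 = $44,048.86
TC(2,159) = (83,150/2,159)×412 + (2,159/2)×27.4 = $45,445.74
|ΔTC| = |$44,048.86 − $45,445.74| = $1,396.88

$1,396.88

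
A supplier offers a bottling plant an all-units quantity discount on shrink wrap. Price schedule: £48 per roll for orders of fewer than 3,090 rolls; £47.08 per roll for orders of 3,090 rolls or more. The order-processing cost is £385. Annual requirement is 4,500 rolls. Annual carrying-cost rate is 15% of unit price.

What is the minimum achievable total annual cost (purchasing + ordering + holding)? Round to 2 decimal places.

£220,994.80

H₁ = 15%×£48 = £7.2000;  H₂ = 15%×£47.08 = £7.0620
EOQ₁ = √(2×4,500×385/7.2000) = 693.72  (< 3,090, feasible at tier 1)
EOQ₂ = √(2×4,500×385/7.0620) = 700.47  (< 3,090 → use Q = 3,090 at tier-2 price)
TC(tier 1 (EOQ₁), Q≈693.7) = £220,994.80
TC(tier 2, Q≈3,090.0) = £223,331.47
Minimum at tier 1 (EOQ₁): £220,994.80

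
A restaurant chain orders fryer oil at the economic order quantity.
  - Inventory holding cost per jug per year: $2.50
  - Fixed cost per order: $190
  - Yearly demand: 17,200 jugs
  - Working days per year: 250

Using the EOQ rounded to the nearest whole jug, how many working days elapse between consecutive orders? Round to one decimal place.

23.5 days

EOQ = √(2DS/H) = √(2 × 17,200 × 190 / 2.5)
    = √(2,614,400.00) ≈ 1,616.91 → Q = 1,617 jugs
Days between orders = 250 / (D/Q) = 250 / 10.637 ≈ 23.503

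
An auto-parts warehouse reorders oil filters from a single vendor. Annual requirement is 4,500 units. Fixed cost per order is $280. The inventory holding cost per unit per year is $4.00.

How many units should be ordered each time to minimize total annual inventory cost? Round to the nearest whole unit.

2DS/H = 2·4,500·280/4 = 630,000.00
EOQ = √630,000.00 ≈ 793.73

794 units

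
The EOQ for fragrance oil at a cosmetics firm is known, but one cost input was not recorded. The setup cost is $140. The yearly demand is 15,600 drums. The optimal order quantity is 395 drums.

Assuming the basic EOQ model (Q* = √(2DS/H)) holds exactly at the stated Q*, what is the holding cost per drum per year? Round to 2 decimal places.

From Q* = √(2DS/H) ⇒ Q*² = 2DS/H.
H = 2DS / Q² = 2 × 15,600 × 140 / 395² = 27.9955

$28.00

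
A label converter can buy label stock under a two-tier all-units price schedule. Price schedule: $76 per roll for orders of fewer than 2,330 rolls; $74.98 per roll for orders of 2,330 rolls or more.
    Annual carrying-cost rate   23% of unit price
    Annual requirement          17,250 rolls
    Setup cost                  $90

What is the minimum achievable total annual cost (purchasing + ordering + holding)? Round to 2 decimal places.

$1,314,162.20

H₁ = 23%×$76 = $17.4800;  H₂ = 23%×$74.98 = $17.2454
EOQ₁ = √(2×17,250×90/17.4800) = 421.46  (< 2,330, feasible at tier 1)
EOQ₂ = √(2×17,250×90/17.2454) = 424.32  (< 2,330 → use Q = 2,330 at tier-2 price)
TC(tier 1 (EOQ₁), Q≈421.5) = $1,318,367.18
TC(tier 2, Q≈2,330.0) = $1,314,162.20
Minimum at tier 2: $1,314,162.20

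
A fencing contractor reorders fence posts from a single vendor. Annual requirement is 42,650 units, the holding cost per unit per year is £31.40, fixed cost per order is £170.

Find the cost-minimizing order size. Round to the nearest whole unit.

680 units

Optimal lot size Q* = (2 × 42,650 × £170 / £31.4)^½ ≈ 679.57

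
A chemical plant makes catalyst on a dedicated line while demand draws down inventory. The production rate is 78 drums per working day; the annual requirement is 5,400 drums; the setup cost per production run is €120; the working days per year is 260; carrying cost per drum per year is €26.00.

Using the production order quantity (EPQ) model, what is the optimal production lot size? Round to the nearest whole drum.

261 drums

d = 5,400/260 = 20.7692 drums/day;  effective holding cost H(1 − d/p) = 26·(1 − 20.7692/78) = 19.07692
Q* = √(2DS / H_eff) = √(2·5,400·120 / 19.07692) ≈ 260.64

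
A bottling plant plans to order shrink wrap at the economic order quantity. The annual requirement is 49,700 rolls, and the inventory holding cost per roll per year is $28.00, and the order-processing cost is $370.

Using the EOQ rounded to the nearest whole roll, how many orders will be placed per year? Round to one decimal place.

Q* = √(2·D·S / H) = √(2·49,700·370 / 28) = √1,313,500.0 ≈ 1,146.08 → Q = 1,146
N = D/Q = 49,700/1,146 ≈ 43.368 orders/yr

43.4 orders per year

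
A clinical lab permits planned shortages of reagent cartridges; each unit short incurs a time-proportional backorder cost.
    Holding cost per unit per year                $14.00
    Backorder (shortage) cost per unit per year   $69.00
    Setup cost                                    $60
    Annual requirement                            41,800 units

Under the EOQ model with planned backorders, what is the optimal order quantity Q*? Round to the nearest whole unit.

Q* = √(2DS/H) · √((H + b)/b)
   = √(2 × 41,800 × 60 / 14) · √((14 + 69) / 69)
   = 598.570 × 1.0968 ≈ 656.49

656 units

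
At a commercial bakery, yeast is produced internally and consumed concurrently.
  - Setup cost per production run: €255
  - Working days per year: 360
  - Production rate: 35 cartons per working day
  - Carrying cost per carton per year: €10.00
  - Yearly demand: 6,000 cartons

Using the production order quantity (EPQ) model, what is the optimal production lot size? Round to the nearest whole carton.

764 cartons

Daily demand d = 6,000/360 = 16.667; p = 35; 1 − d/p = 0.52381
EPQ = √(2DS / (H(1 − d/p)))
    = √(2 × 6,000 × 255 / (10 × 0.52381)) ≈ 764.32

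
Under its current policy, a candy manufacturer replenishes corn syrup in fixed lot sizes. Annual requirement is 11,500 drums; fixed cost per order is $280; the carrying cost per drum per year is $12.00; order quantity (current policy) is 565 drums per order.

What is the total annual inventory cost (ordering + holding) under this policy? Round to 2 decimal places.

$9,089.12

Annual ordering cost = (D/Q)·S = (11,500/565) × 280 = $5,699.12
Annual holding cost  = (Q/2)·H = (565/2) × 12 = $3,390.00
Total = $5,699.12 + $3,390.00 = $9,089.12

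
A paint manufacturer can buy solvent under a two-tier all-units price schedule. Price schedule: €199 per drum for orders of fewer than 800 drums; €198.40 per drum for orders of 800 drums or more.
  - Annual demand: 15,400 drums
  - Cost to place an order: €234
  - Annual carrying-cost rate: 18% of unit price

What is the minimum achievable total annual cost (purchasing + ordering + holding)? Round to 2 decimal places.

€3,074,149.30

H₁ = 18%×€199 = €35.8200;  H₂ = 18%×€198.40 = €35.7120
EOQ₁ = √(2×15,400×234/35.8200) = 448.56  (< 800, feasible at tier 1)
EOQ₂ = √(2×15,400×234/35.7120) = 449.24  (< 800 → use Q = 800 at tier-2 price)
TC(tier 1 (EOQ₁), Q≈448.6) = €3,080,667.42
TC(tier 2, Q≈800.0) = €3,074,149.30
Minimum at tier 2: €3,074,149.30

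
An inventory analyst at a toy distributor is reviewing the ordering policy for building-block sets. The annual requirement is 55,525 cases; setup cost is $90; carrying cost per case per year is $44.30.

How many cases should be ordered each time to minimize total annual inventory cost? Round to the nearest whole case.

EOQ = √(2DS/H) = √(2 × 55,525 × 90 / 44.3)
    = √(225,609.48) ≈ 474.98

475 cases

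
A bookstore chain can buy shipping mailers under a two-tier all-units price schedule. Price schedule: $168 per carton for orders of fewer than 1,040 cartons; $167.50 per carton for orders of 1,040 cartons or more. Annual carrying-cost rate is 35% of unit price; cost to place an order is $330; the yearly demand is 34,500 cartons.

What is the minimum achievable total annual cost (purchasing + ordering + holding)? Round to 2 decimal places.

H₁ = 35%×$168 = $58.8000;  H₂ = 35%×$167.50 = $58.6250
EOQ₁ = √(2×34,500×330/58.8000) = 622.29  (< 1,040, feasible at tier 1)
EOQ₂ = √(2×34,500×330/58.6250) = 623.22  (< 1,040 → use Q = 1,040 at tier-2 price)
TC(tier 1 (EOQ₁), Q≈622.3) = $5,832,590.65
TC(tier 2, Q≈1,040.0) = $5,820,182.12
Minimum at tier 2: $5,820,182.12

$5,820,182.12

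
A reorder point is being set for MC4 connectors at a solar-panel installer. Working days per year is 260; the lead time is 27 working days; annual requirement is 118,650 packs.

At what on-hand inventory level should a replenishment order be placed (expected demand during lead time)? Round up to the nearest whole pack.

12,322 packs

Daily demand d = 118,650 / 260 = 456.346 packs/day
Demand during lead time = 456.346 × 27 = 12,321.35
Reorder point = 12,321.35 → round up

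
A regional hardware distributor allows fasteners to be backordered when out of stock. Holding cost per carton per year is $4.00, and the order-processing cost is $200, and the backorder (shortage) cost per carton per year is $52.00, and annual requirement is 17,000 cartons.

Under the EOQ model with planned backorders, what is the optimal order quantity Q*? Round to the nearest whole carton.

Q* = √(2DS/H) · √((H + b)/b)
   = √(2 × 17,000 × 200 / 4) · √((4 + 52) / 52)
   = 1,303.840 × 1.0377 ≈ 1,353.06

1,353 cartons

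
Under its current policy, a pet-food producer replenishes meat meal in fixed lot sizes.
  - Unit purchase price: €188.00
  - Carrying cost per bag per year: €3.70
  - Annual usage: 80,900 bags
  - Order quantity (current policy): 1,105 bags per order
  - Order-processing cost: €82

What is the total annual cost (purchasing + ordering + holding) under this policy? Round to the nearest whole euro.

€15,217,248

Orders/yr = 80,900/1,105 = 73.213; ordering cost = 73.213 × €82 = €6,003.44
Average inventory = 1,105/2 = 552.5; holding cost = 552.5 × €3.7 = €2,044.25
Purchase cost = D·C = 80,900 × 188 = €15,209,200.00
Total = €6,003.44 + €2,044.25 + €15,209,200.00 = €15,217,247.69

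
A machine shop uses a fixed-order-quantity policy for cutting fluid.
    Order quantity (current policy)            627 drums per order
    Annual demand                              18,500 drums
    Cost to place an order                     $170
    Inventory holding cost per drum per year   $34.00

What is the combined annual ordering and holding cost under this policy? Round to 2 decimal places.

Orders/yr = 18,500/627 = 29.506; ordering cost = 29.506 × $170 = $5,015.95
Average inventory = 627/2 = 313.5; holding cost = 313.5 × $34 = $10,659.00
Total = $5,015.95 + $10,659.00 = $15,674.95

$15,674.95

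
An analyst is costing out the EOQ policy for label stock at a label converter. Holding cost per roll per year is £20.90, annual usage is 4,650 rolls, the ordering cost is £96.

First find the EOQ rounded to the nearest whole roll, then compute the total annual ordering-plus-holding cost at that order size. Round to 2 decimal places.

2DS/H = 2·4,650·96/20.9 = 42,717.70
EOQ = √42,717.70 ≈ 206.68 → Q = 207 rolls
Orders/yr = 4,650/207 = 22.464; ordering cost = 22.464 × £96 = £2,156.52
Average inventory = 207/2 = 103.5; holding cost = 103.5 × £20.9 = £2,163.15
Total = £2,156.52 + £2,163.15 = £4,319.67

£4,319.67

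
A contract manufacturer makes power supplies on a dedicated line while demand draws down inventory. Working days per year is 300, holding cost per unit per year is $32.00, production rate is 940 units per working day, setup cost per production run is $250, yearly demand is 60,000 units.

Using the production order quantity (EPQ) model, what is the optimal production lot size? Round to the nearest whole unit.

1,091 units

d = 60,000/300 = 200.0000 units/day;  effective holding cost H(1 − d/p) = 32·(1 − 200.0000/940) = 25.19149
Q* = √(2DS / H_eff) = √(2·60,000·250 / 25.19149) ≈ 1,091.27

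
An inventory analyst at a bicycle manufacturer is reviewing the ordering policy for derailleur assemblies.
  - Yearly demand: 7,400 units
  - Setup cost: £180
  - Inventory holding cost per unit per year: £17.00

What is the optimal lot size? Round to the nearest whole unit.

396 units

2DS/H = 2·7,400·180/17 = 156,705.88
EOQ = √156,705.88 ≈ 395.86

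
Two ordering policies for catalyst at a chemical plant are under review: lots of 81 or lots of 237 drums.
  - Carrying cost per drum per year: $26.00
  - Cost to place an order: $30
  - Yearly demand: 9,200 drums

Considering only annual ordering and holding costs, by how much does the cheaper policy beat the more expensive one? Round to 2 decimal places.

$214.85

Annual cost at Q: ordering D·S/Q plus holding Q·H/2.
TC(81) = (9,200/81)×30 + (81/2)×26 = $4,460.41
TC(237) = (9,200/237)×30 + (237/2)×26 = $4,245.56
Lots of 237 are cheaper by $214.85.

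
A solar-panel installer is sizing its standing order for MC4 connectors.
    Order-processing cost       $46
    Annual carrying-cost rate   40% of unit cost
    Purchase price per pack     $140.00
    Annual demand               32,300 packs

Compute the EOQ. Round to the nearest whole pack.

230 packs

Holding cost per pack per year: H = 40% × $140 = $56.0000
2DS/H = 2·32,300·46/56 = 53,064.29
EOQ = √53,064.29 ≈ 230.36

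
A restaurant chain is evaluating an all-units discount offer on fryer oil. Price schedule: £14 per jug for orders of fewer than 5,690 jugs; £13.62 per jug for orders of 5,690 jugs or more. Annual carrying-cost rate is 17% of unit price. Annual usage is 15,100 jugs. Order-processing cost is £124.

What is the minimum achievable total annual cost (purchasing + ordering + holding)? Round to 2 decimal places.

H₁ = 17%×£14 = £2.3800;  H₂ = 17%×£13.62 = £2.3154
EOQ₁ = √(2×15,100×124/2.3800) = 1,254.37  (< 5,690, feasible at tier 1)
EOQ₂ = √(2×15,100×124/2.3154) = 1,271.75  (< 5,690 → use Q = 5,690 at tier-2 price)
TC(tier 1 (EOQ₁), Q≈1,254.4) = £214,385.40
TC(tier 2, Q≈5,690.0) = £212,578.38
Minimum at tier 2: £212,578.38

£212,578.38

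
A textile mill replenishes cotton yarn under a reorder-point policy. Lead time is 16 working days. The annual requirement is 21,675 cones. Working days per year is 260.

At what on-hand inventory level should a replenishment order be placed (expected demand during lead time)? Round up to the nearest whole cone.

Daily demand d = 21,675 / 260 = 83.365 cones/day
Demand during lead time = 83.365 × 16 = 1,333.85
Reorder point = 1,333.85 → round up

1,334 cones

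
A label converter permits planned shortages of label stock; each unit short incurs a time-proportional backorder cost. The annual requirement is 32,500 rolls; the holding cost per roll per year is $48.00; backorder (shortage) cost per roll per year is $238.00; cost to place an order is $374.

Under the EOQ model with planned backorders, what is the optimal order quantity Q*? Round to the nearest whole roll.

780 rolls

Basic EOQ = √(2·32,500·374/48) = 711.659
Backorder adjustment √((H+b)/b) = √((48+238)/238) = 1.0962
Q* = 711.659 × 1.0962 ≈ 780.13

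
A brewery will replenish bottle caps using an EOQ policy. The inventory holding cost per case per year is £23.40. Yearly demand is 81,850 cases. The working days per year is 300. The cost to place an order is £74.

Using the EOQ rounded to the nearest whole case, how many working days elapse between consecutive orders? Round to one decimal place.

EOQ = √(2DS/H) = √(2 × 81,850 × 74 / 23.4)
    = √(517,683.76) ≈ 719.50 → Q = 720 cases
Days between orders = 300 / (D/Q) = 300 / 113.681 ≈ 2.639

2.6 days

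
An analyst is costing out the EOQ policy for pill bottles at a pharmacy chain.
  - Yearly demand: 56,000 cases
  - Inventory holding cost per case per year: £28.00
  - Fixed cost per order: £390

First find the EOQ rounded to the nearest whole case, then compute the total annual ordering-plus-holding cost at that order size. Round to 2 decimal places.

EOQ = √(2DS/H) = √(2 × 56,000 × 390 / 28)
    = √(1,560,000.00) ≈ 1,249.00 → Q = 1,249 cases
Ordering: D/Q × S = 56,000/1,249 × £390 = £17,485.99
Holding:  Q/2 × H = 1,249/2 × £28 = £17,486.00
Total = £17,485.99 + £17,486.00 = £34,971.99

£34,971.99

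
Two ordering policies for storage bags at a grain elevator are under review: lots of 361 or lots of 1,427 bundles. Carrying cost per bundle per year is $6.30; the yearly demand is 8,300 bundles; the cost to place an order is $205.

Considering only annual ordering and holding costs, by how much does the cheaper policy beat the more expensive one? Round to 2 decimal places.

$163.03

For each Q, cost = (D/Q)·S + (Q/2)·H.
TC(361) = (8,300/361)×205 + (361/2)×6.3 = $5,850.45
TC(1,427) = (8,300/1,427)×205 + (1,427/2)×6.3 = $5,687.41
Cheaper: Q = 1,427.  Difference = $163.03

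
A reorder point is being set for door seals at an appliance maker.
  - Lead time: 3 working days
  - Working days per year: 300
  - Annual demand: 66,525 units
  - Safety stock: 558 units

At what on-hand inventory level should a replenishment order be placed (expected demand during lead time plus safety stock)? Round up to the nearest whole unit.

Daily demand d = 66,525 / 300 = 221.750 units/day
Demand during lead time = 221.750 × 3 = 665.25
Reorder point = 665.25 + 558 = 1,223.25 → round up

1,224 units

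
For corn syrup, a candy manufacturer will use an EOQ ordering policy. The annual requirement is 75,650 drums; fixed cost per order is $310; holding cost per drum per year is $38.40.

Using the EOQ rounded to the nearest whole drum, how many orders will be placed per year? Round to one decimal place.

Q* = √(2·D·S / H) = √(2·75,650·310 / 38.4) = √1,221,432.3 ≈ 1,105.18 → Q = 1,105
N = D/Q = 75,650/1,105 ≈ 68.462 orders/yr

68.5 orders per year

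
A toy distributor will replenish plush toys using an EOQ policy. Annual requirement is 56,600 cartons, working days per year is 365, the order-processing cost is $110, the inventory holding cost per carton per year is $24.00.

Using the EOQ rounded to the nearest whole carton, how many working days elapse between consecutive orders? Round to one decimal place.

4.6 days

Q* = √(2·D·S / H) = √(2·56,600·110 / 24) = √518,833.3 ≈ 720.30 → Q = 720 cartons
Days between orders = 365 / (D/Q) = 365 / 78.611 ≈ 4.643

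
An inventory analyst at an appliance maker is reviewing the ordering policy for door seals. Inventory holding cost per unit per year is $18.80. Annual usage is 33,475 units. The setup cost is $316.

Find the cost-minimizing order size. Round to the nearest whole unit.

1,061 units

2DS/H = 2·33,475·316/18.8 = 1,125,329.79
EOQ = √1,125,329.79 ≈ 1,060.82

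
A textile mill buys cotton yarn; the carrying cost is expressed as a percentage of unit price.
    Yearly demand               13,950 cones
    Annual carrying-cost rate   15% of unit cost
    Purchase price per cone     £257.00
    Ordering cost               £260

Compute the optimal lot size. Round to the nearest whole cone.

Carrying cost H = £257 × 15% = £38.5500/cone/yr
2DS/H = 2·13,950·260/38.55 = 188,171.21
EOQ = √188,171.21 ≈ 433.79

434 cones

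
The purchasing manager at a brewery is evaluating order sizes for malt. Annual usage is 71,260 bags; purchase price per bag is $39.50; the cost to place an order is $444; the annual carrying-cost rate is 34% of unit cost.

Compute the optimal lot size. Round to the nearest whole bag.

Carrying cost H = $39.5 × 34% = $13.4300/bag/yr
Q* = √(2·D·S / H) = √(2·71,260·444 / 13.43) = √4,711,755.8 ≈ 2,170.66

2,171 bags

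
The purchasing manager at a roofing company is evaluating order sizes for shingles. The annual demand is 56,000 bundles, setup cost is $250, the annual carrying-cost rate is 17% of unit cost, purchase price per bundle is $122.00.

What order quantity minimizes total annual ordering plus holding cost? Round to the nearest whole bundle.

1,162 bundles

Holding cost per bundle per year: H = 17% × $122 = $20.7400
EOQ = √(2DS/H) = √(2 × 56,000 × 250 / 20.74)
    = √(1,350,048.22) ≈ 1,161.92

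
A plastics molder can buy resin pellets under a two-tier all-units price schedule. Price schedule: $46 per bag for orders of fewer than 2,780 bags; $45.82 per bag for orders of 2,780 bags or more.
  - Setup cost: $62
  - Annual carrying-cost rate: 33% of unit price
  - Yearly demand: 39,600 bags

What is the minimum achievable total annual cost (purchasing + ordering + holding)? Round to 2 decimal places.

H₁ = 33%×$46 = $15.1800;  H₂ = 33%×$45.82 = $15.1206
EOQ₁ = √(2×39,600×62/15.1800) = 568.75  (< 2,780, feasible at tier 1)
EOQ₂ = √(2×39,600×62/15.1206) = 569.87  (< 2,780 → use Q = 2,780 at tier-2 price)
TC(tier 1 (EOQ₁), Q≈568.8) = $1,830,233.65
TC(tier 2, Q≈2,780.0) = $1,836,372.80
Minimum at tier 1 (EOQ₁): $1,830,233.65

$1,830,233.65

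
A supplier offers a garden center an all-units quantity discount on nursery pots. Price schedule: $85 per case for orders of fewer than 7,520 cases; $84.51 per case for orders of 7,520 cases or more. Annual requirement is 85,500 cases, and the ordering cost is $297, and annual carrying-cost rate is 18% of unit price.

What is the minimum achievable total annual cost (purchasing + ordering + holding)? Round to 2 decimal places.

$7,286,178.16

H₁ = 18%×$85 = $15.3000;  H₂ = 18%×$84.51 = $15.2118
EOQ₁ = √(2×85,500×297/15.3000) = 1,821.93  (< 7,520, feasible at tier 1)
EOQ₂ = √(2×85,500×297/15.2118) = 1,827.20  (< 7,520 → use Q = 7,520 at tier-2 price)
TC(tier 1 (EOQ₁), Q≈1,821.9) = $7,295,375.46
TC(tier 2, Q≈7,520.0) = $7,286,178.16
Minimum at tier 2: $7,286,178.16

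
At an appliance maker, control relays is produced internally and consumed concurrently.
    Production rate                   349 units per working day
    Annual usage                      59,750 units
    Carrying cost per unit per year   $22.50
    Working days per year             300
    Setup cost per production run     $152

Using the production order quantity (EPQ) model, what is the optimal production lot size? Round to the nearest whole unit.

Daily demand d = 59,750/300 = 199.167; p = 349; 1 − d/p = 0.42932
EPQ = √(2DS / (H(1 − d/p)))
    = √(2 × 59,750 × 152 / (22.5 × 0.42932)) ≈ 1,371.27

1,371 units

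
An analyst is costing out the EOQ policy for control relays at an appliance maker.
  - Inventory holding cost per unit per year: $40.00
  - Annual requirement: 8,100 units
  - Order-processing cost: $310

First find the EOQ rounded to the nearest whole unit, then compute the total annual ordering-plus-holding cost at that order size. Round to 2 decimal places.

Q* = √(2·D·S / H) = √(2·8,100·310 / 40) = √125,550.0 ≈ 354.33 → Q = 354 units
Annual ordering cost = (D/Q)·S = (8,100/354) × 310 = $7,093.22
Annual holding cost  = (Q/2)·H = (354/2) × 40 = $7,080.00
Total = $7,093.22 + $7,080.00 = $14,173.22

$14,173.22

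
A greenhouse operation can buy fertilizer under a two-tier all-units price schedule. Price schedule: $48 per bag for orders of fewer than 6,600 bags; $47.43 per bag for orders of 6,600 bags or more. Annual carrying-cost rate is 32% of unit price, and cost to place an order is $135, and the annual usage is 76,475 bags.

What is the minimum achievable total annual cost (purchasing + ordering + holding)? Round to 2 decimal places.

$3,678,859.59

H₁ = 32%×$48 = $15.3600;  H₂ = 32%×$47.43 = $15.1776
EOQ₁ = √(2×76,475×135/15.3600) = 1,159.43  (< 6,600, feasible at tier 1)
EOQ₂ = √(2×76,475×135/15.1776) = 1,166.38  (< 6,600 → use Q = 6,600 at tier-2 price)
TC(tier 1 (EOQ₁), Q≈1,159.4) = $3,688,608.91
TC(tier 2, Q≈6,600.0) = $3,678,859.59
Minimum at tier 2: $3,678,859.59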